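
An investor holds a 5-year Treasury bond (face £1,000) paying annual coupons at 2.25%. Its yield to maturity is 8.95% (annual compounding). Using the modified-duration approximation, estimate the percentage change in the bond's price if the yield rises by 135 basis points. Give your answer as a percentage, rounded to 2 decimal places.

Periodic yield y = 0.0895. Modified duration first:
  t   CF        PV=CF/(1+0.0895)^t    t·PV
  1        22.50        20.6517        20.6517
  2        22.50        18.9552        37.9104
  3        22.50        17.3981        52.1942
  4        22.50        15.9688        63.8754
  5     1,022.50       666.0812     3,330.4058
  Σ                    739.0549     3,505.0374
P = 739.0549; D_Mac = 4.74259 yrs; D_mod = 4.74259/(1+0.0895) = 4.35300 yrs.
ΔP/P ≈ -D_mod · Δy = -4.35300 × (+0.0135) = -0.058766 = -5.8766%.

-5.88%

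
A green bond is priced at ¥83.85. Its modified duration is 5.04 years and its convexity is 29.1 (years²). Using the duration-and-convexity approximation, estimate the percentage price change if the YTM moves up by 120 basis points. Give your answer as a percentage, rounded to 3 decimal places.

-5.838%

Duration effect: -D_mod·Δy = -5.04 × (+0.012) = -0.060480
Convexity effect: ½·C·(Δy)² = 0.5 × 29.1 × (0.012)² = +0.0020952
ΔP/P ≈ -0.060480 + 0.0020952 = -0.0583848
= -5.83848%.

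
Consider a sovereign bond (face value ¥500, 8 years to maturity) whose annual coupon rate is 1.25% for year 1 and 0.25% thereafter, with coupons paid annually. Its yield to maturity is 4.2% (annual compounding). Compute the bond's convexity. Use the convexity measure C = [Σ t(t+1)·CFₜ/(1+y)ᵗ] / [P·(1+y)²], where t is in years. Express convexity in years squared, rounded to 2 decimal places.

With y = 0.042:
  t   CF        PV=CF/(1+0.042)^t    t·PV        t(t+1)·PV
  1         6.25         5.9981         5.9981          11.9962
  2         1.25         1.1513         2.3025           6.9076
  3         1.25         1.1049         3.3146          13.2583
  4         1.25         1.0603         4.2413          21.2065
  5         1.25         1.0176         5.0879          30.5276
  6         1.25         0.9766         5.8594          41.0160
  7         1.25         0.9372         6.5605          52.4836
  8       501.25       360.6722     2,885.3774      25,968.3963
  Σ                    372.9181     2,918.7417      26,145.7921
P = 372.9181.
Convexity = Σ t(t+1)·PV / [P·(1+y)²] = 26,145.7921 / (372.9181 × 1.085764) = 64.57329.

64.57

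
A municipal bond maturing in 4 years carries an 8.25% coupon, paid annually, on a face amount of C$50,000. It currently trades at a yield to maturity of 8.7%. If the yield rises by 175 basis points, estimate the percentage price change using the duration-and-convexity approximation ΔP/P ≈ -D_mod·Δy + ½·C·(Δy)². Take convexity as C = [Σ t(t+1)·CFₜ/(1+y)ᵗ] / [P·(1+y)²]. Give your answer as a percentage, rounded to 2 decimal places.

-5.51%

With y = 0.087:
  t   CF        PV=CF/(1+0.087)^t    t·PV        t(t+1)·PV
  1     4,125.00     3,794.8482     3,794.8482       7,589.6964
  2     4,125.00     3,491.1207     6,982.2414      20,946.7242
  3     4,125.00     3,211.7026     9,635.1077      38,540.4310
  4    54,125.00    38,768.5656   155,074.2625     775,371.3123
  Σ                 49,266.2371   175,486.4598     842,448.1640
P = 49,266.2371; D_Mac = 3.56200 yrs; D_mod = 3.27691 yrs; C = 14.47221.
Duration effect: -3.27691 × (+0.0175) = -0.057346
Convexity effect: 0.5 × 14.47221 × (0.0175)² = +0.0022161
ΔP/P ≈ -0.057346 + 0.0022161 = -0.055130 = -5.5130%.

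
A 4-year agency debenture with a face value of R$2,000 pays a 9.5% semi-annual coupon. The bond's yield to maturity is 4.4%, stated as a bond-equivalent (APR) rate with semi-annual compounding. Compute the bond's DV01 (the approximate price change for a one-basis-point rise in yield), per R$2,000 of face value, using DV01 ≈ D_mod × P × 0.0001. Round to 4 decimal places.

R$0.8058

Periodic yield y = 0.022.
  t   CF        PV=CF/(1+0.022)^t    t·PV
  1        95.00        92.9550        92.9550
  2        95.00        90.9540       181.9080
  3        95.00        88.9961       266.9883
  4        95.00        87.0803       348.3213
  5        95.00        85.2058       426.0290
  6        95.00        83.3716       500.2297
  7        95.00        81.5769       571.0385
  8     2,095.00     1,760.2602    14,082.0813
  Σ                  2,370.3999    16,469.5510
P = 2,370.3999; D_Mac = 6.94801 half-year periods = 3.47400 yrs; D_mod = 3.39922 yrs.
DV01 ≈ 3.39922 × 2,370.3999 × 0.0001 = 0.805751.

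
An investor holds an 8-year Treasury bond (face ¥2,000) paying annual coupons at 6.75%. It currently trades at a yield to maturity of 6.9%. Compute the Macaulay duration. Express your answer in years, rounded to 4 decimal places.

Periodic yield y = 0.069. Discount each cash flow and weight by its year:
  t   CF        PV=CF/(1+0.069)^t    t·PV
  1       135.00       126.2862       126.2862
  2       135.00       118.1349       236.2699
  3       135.00       110.5098       331.5293
  4       135.00       103.3768       413.5071
  5       135.00        96.7042       483.5209
  6       135.00        90.4623       542.7737
  7       135.00        84.6233       592.3629
  8     2,135.00     1,251.9190    10,015.3522
  Σ                  1,982.0165    12,741.6022
Price P = Σ PV = 1,982.0165.
Macaulay duration = Σ(t·PV) / P = 12,741.6022 / 1,982.0165 = 6.42861 years.

6.4286 years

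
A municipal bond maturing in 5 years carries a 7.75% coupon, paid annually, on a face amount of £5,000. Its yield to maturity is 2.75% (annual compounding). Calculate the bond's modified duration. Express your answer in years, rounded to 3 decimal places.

Periodic yield y = 0.0275. First find Macaulay duration:
  t   CF        PV=CF/(1+0.0275)^t    t·PV
  1       387.50       377.1290       377.1290
  2       387.50       367.0355       734.0710
  3       387.50       357.2121     1,071.6364
  4       387.50       347.6517     1,390.6069
  5     5,387.50     4,704.1172    23,520.5858
  Σ                  6,153.1455    27,094.0291
P = 6,153.1455; Macaulay duration = 27,094.0291 / 6,153.1455 = 4.40328 years.
Modified duration = D_Mac / (1 + y) = 4.40328 / 1.0275 = 4.28543 years.

4.285 years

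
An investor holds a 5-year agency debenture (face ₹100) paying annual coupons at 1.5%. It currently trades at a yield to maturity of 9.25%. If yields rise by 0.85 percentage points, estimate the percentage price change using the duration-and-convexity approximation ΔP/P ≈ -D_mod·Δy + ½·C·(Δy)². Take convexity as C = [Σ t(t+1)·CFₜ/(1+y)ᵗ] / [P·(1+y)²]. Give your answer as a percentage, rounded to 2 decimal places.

-3.66%

With y = 0.0925:
  t   CF        PV=CF/(1+0.0925)^t    t·PV        t(t+1)·PV
  1         1.50         1.3730         1.3730           2.7460
  2         1.50         1.2567         2.5135           7.5405
  3         1.50         1.1503         3.4510          13.8041
  4         1.50         1.0529         4.2118          21.0589
  5       101.50        65.2167       326.0835       1,956.5010
  Σ                     70.0497       337.6328       2,001.6505
P = 70.0497; D_Mac = 4.81990 yrs; D_mod = 4.41181 yrs; C = 23.94081.
Duration effect: -4.41181 × (+0.0085) = -0.037500
Convexity effect: 0.5 × 23.94081 × (0.0085)² = +0.0008649
ΔP/P ≈ -0.037500 + 0.0008649 = -0.036636 = -3.6636%.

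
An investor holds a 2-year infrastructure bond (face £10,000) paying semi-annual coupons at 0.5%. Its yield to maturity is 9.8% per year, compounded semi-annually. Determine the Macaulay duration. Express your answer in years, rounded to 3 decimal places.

Periodic yield y = 0.049. Discount each cash flow and weight by its period:
  t   CF        PV=CF/(1+0.049)^t    t·PV
  1        25.00        23.8322        23.8322
  2        25.00        22.7190        45.4380
  3        25.00        21.6578        64.9733
  4    10,025.00     8,279.0867    33,116.3466
  Σ                  8,347.2956    33,250.5901
Price P = Σ PV = 8,347.2956.
Macaulay duration = Σ(t·PV) / P = 33,250.5901 / 8,347.2956 = 3.98340 half-year periods.
In years: 3.98340 / 2 = 1.99170 years.

1.992 years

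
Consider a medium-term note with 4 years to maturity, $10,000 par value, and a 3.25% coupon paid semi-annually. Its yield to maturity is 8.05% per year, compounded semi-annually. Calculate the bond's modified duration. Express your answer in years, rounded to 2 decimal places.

3.61 years

Periodic yield y = 0.04025. First find Macaulay duration:
  t   CF        PV=CF/(1+0.04025)^t    t·PV
  1       162.50       156.2124       156.2124
  2       162.50       150.1682       300.3364
  3       162.50       144.3578       433.0733
  4       162.50       138.7722       555.0888
  5       162.50       133.4027       667.0137
  6       162.50       128.2410       769.4462
  7       162.50       123.2791       862.9534
  8    10,162.50     7,411.3746    59,290.9965
  Σ                  8,385.8080    63,035.1208
P = 8,385.8080; Macaulay duration = 63,035.1208 / 8,385.8080 = 7.51688 half-year periods = 3.75844 years.
Modified duration = D_Mac / (1 + y) = 3.75844 / 1.04025 = 3.61302 years.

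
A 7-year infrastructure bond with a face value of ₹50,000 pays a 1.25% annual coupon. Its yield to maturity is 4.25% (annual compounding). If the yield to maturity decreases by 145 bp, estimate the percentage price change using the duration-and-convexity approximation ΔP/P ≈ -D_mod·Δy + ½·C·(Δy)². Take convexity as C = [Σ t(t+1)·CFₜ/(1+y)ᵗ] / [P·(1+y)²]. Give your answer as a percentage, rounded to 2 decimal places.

+9.85%

With y = 0.0425:
  t   CF        PV=CF/(1+0.0425)^t    t·PV        t(t+1)·PV
  1       625.00       599.5204       599.5204       1,199.0408
  2       625.00       575.0795     1,150.1590       3,450.4770
  3       625.00       551.6350     1,654.9050       6,619.6202
  4       625.00       529.1463     2,116.5852      10,582.9260
  5       625.00       507.5744     2,537.8719      15,227.2316
  6       625.00       486.8819     2,921.2914      20,449.0401
  7    50,625.00    37,829.6733   264,807.7131   2,118,461.7048
  Σ                 41,079.5108   275,788.0461   2,175,990.0404
P = 41,079.5108; D_Mac = 6.71352 yrs; D_mod = 6.43983 yrs; C = 48.73933.
Duration effect: -6.43983 × (-0.0145) = +0.093377
Convexity effect: 0.5 × 48.73933 × (-0.0145)² = +0.0051237
ΔP/P ≈ +0.093377 + 0.0051237 = +0.098501 = +9.8501%.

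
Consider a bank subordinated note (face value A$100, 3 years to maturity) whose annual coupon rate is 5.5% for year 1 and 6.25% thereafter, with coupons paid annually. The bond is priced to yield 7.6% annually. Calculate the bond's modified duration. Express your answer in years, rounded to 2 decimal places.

Periodic yield y = 0.076. First find Macaulay duration:
  t   CF        PV=CF/(1+0.076)^t    t·PV
  1         5.50         5.1115         5.1115
  2         6.25         5.3983        10.7966
  3       106.25        85.2888       255.8665
  Σ                     95.7986       271.7746
P = 95.7986; Macaulay duration = 271.7746 / 95.7986 = 2.83694 years.
Modified duration = D_Mac / (1 + y) = 2.83694 / 1.076 = 2.63656 years.

2.64 years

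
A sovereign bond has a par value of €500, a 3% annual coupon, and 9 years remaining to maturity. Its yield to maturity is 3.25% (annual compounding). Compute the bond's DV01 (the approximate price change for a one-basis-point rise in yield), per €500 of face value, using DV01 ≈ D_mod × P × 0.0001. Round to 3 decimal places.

€0.380

Periodic yield y = 0.0325.
  t   CF        PV=CF/(1+0.0325)^t    t·PV
  1        15.00        14.5278        14.5278
  2        15.00        14.0706        28.1411
  3        15.00        13.6277        40.8830
  4        15.00        13.1987        52.7948
  5        15.00        12.7832        63.9162
  6        15.00        12.3809        74.2852
  7        15.00        11.9912        83.9381
  8        15.00        11.6137        92.9096
  9       515.00       386.1861     3,475.6753
  Σ                    490.3798     3,927.0710
P = 490.3798; D_Mac = 8.00822 yrs; D_mod = 7.75615 yrs.
DV01 ≈ 7.75615 × 490.3798 × 0.0001 = 0.380346.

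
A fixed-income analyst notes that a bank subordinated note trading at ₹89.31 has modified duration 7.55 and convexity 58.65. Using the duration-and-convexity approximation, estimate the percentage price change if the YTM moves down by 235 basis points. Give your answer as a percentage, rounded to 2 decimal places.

Duration effect: -D_mod·Δy = -7.55 × (-0.0235) = +0.177425
Convexity effect: ½·C·(Δy)² = 0.5 × 58.65 × (-0.0235)² = +0.01619473125
ΔP/P ≈ +0.177425 + 0.01619473125 = +0.19361973125
= +19.361973125%.

+19.36%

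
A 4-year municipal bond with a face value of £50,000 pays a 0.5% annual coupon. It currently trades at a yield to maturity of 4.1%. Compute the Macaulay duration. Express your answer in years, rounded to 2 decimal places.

Periodic yield y = 0.041. Discount each cash flow and weight by its year:
  t   CF        PV=CF/(1+0.041)^t    t·PV
  1       250.00       240.1537       240.1537
  2       250.00       230.6952       461.3904
  3       250.00       221.6092       664.8277
  4    50,250.00    42,789.0996   171,156.3985
  Σ                 43,481.5577   172,522.7702
Price P = Σ PV = 43,481.5577.
Macaulay duration = Σ(t·PV) / P = 172,522.7702 / 43,481.5577 = 3.96772 years.

3.97 years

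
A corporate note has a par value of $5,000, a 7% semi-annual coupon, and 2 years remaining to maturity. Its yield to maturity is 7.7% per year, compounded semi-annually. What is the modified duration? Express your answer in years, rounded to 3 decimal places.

Periodic yield y = 0.0385. First find Macaulay duration:
  t   CF        PV=CF/(1+0.0385)^t    t·PV
  1       175.00       168.5123       168.5123
  2       175.00       162.2651       324.5301
  3       175.00       156.2495       468.7484
  4     5,175.00     4,449.2248    17,796.8993
  Σ                  4,936.2516    18,758.6901
P = 4,936.2516; Macaulay duration = 18,758.6901 / 4,936.2516 = 3.80019 half-year periods = 1.90009 years.
Modified duration = D_Mac / (1 + y) = 1.90009 / 1.0385 = 1.82965 years.

1.830 years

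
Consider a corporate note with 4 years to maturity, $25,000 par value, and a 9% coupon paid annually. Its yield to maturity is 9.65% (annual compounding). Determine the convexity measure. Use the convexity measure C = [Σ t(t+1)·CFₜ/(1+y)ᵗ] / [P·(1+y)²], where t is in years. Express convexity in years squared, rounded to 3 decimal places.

With y = 0.0965:
  t   CF        PV=CF/(1+0.0965)^t    t·PV        t(t+1)·PV
  1     2,250.00     2,051.9836     2,051.9836       4,103.9672
  2     2,250.00     1,871.3941     3,742.7881      11,228.3643
  3     2,250.00     1,706.6977     5,120.0932      20,480.3727
  4    27,250.00    18,850.8945    75,403.5779     377,017.8897
  Σ                 24,480.9699    86,318.4428     412,830.5940
P = 24,480.9699.
Convexity = Σ t(t+1)·PV / [P·(1+y)²] = 412,830.5940 / (24,480.9699 × 1.202312) = 14.02575.

14.026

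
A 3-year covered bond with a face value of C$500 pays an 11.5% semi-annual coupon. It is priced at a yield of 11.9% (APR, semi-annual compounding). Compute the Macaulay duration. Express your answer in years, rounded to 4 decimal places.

Periodic yield y = 0.0595. Discount each cash flow and weight by its period:
  t   CF        PV=CF/(1+0.0595)^t    t·PV
  1        28.75        27.1354        27.1354
  2        28.75        25.6116        51.2231
  3        28.75        24.1732        72.5197
  4        28.75        22.8157        91.2628
  5        28.75        21.5344       107.6721
  6       528.75       373.8046     2,242.8275
  Σ                    495.0749     2,592.6407
Price P = Σ PV = 495.0749.
Macaulay duration = Σ(t·PV) / P = 2,592.6407 / 495.0749 = 5.23687 half-year periods.
In years: 5.23687 / 2 = 2.61843 years.

2.6184 years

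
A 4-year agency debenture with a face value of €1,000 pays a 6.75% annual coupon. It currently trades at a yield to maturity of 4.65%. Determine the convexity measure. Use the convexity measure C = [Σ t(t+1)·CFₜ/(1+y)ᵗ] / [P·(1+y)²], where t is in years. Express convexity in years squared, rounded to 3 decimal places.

With y = 0.0465:
  t   CF        PV=CF/(1+0.0465)^t    t·PV        t(t+1)·PV
  1        67.50        64.5007        64.5007         129.0014
  2        67.50        61.6347       123.2694         369.8082
  3        67.50        58.8960       176.6881         706.7524
  4     1,067.50       890.0429     3,560.1717      17,800.8585
  Σ                  1,075.0744     3,924.6299      19,006.4206
P = 1,075.0744.
Convexity = Σ t(t+1)·PV / [P·(1+y)²] = 19,006.4206 / (1,075.0744 × 1.095162) = 16.14297.

16.143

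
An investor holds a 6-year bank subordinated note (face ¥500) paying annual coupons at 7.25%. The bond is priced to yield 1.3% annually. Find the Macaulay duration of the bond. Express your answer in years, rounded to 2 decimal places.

5.21 years

Periodic yield y = 0.013. Discount each cash flow and weight by its year:
  t   CF        PV=CF/(1+0.013)^t    t·PV
  1        36.25        35.7848        35.7848
  2        36.25        35.3256        70.6511
  3        36.25        34.8722       104.6167
  4        36.25        34.4247       137.6988
  5        36.25        33.9829       169.9146
  6       536.25       496.2616     2,977.5693
  Σ                    670.6518     3,496.2354
Price P = Σ PV = 670.6518.
Macaulay duration = Σ(t·PV) / P = 3,496.2354 / 670.6518 = 5.21319 years.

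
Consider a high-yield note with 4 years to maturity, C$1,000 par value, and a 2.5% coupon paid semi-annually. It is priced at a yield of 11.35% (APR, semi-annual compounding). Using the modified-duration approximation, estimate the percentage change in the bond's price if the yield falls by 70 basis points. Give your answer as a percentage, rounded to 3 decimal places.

+2.513%

Periodic yield y = 0.05675. Modified duration first:
  t   CF        PV=CF/(1+0.05675)^t    t·PV
  1        12.50        11.8287        11.8287
  2        12.50        11.1935        22.3870
  3        12.50        10.5924        31.7771
  4        12.50        10.0235        40.0941
  5        12.50         9.4852        47.4262
  6        12.50         8.9759        53.8552
  7        12.50         8.4938        59.4569
  8     1,012.50       651.0540     5,208.4316
  Σ                    721.6470     5,475.2569
P = 721.6470; D_Mac = 7.58717 half-year periods = 3.79358 yrs; D_mod = 3.79358/(1+0.05675) = 3.58986 yrs.
ΔP/P ≈ -D_mod · Δy = -3.58986 × (-0.007) = +0.025129 = +2.5129%.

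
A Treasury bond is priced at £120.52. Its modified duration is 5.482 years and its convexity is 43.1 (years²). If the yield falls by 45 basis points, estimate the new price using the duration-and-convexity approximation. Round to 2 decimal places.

£123.55

Duration effect: -D_mod·Δy = -5.482 × (-0.0045) = +0.024669
Convexity effect: ½·C·(Δy)² = 0.5 × 43.1 × (-0.0045)² = +0.0004363875
ΔP/P ≈ +0.024669 + 0.0004363875 = +0.0251053875
New price ≈ 120.52 × (1 + 0.0251053875) = 123.5457013015.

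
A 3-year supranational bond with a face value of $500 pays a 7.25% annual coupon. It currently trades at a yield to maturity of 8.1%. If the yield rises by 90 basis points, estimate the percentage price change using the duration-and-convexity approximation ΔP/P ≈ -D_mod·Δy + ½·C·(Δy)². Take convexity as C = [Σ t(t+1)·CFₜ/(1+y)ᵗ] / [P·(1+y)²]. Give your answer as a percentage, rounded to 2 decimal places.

-2.29%

With y = 0.081:
  t   CF        PV=CF/(1+0.081)^t    t·PV        t(t+1)·PV
  1        36.25        33.5338        33.5338          67.0675
  2        36.25        31.0211        62.0421         186.1264
  3       536.25       424.5122     1,273.5367       5,094.1470
  Σ                    489.0671     1,369.1126       5,347.3408
P = 489.0671; D_Mac = 2.79944 yrs; D_mod = 2.58967 yrs; C = 9.35660.
Duration effect: -2.58967 × (+0.009) = -0.023307
Convexity effect: 0.5 × 9.35660 × (0.009)² = +0.0003789
ΔP/P ≈ -0.023307 + 0.0003789 = -0.022928 = -2.2928%.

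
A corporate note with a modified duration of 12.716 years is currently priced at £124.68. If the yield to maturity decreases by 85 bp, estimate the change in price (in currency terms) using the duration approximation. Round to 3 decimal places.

+£13.476

Duration approximation: ΔP/P ≈ -D_mod · Δy = -12.716 × (-0.0085) = +0.108086.
ΔP ≈ 124.68 × (+0.108086) = +13.47616248.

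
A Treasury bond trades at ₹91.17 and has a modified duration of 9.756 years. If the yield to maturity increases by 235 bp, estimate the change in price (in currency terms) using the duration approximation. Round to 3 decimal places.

-₹20.902

Duration approximation: ΔP/P ≈ -D_mod · Δy = -9.756 × (+0.0235) = -0.229266.
ΔP ≈ 91.17 × (-0.229266) = -20.90218122.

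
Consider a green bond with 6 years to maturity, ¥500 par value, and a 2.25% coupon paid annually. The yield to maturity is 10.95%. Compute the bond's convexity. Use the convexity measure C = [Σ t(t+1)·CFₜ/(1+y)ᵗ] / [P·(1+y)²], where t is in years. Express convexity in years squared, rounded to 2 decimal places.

30.97

With y = 0.1095:
  t   CF        PV=CF/(1+0.1095)^t    t·PV        t(t+1)·PV
  1        11.25        10.1397        10.1397          20.2794
  2        11.25         9.1390        18.2780          54.8339
  3        11.25         8.2370        24.7111          98.8443
  4        11.25         7.4241        29.6964         148.4818
  5        11.25         6.6914        33.4569         200.7415
  6       511.25       274.0750     1,644.4502      11,511.1516
  Σ                    315.7062     1,760.7323      12,034.3326
P = 315.7062.
Convexity = Σ t(t+1)·PV / [P·(1+y)²] = 12,034.3326 / (315.7062 × 1.230990) = 30.96594.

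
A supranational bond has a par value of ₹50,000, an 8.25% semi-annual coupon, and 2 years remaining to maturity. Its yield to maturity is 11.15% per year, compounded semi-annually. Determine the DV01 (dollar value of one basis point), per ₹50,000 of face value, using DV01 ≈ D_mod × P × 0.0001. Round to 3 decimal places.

₹8.456

Periodic yield y = 0.05575.
  t   CF        PV=CF/(1+0.05575)^t    t·PV
  1     2,062.50     1,953.5875     1,953.5875
  2     2,062.50     1,850.4262     3,700.8525
  3     2,062.50     1,752.7125     5,258.1375
  4    52,062.50    41,906.4294   167,625.7175
  Σ                 47,463.1556   178,538.2950
P = 47,463.1556; D_Mac = 3.76162 half-year periods = 1.88081 yrs; D_mod = 1.78149 yrs.
DV01 ≈ 1.78149 × 47,463.1556 × 0.0001 = 8.455520.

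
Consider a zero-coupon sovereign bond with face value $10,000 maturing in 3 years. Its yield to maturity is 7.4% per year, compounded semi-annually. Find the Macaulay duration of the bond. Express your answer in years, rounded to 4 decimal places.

3.0000 years

A zero-coupon bond has a single cash flow at maturity, so its Macaulay duration equals its maturity: 3 years.
(Equivalently: 6 semi-annual periods ÷ 2 = 3 years.)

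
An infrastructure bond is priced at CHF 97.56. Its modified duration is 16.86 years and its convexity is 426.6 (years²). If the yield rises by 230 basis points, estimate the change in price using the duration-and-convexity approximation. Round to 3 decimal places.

Duration effect: -D_mod·Δy = -16.86 × (+0.023) = -0.387780
Convexity effect: ½·C·(Δy)² = 0.5 × 426.6 × (0.023)² = +0.1128357
ΔP/P ≈ -0.387780 + 0.1128357 = -0.2749443
ΔP ≈ 97.56 × (-0.2749443) = -26.823565908.

-CHF 26.824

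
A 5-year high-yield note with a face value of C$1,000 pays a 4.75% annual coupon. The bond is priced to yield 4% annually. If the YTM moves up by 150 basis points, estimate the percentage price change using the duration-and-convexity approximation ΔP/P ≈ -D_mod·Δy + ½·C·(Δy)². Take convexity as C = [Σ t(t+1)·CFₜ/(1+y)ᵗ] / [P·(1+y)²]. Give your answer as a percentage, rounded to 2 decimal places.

-6.32%

With y = 0.04:
  t   CF        PV=CF/(1+0.04)^t    t·PV        t(t+1)·PV
  1        47.50        45.6731        45.6731          91.3462
  2        47.50        43.9164        87.8328         263.4985
  3        47.50        42.2273       126.6820         506.7279
  4        47.50        40.6032       162.4128         812.0640
  5     1,047.50       860.9686     4,304.8432      25,829.0593
  Σ                  1,033.3887     4,727.4439      27,502.6959
P = 1,033.3887; D_Mac = 4.57470 yrs; D_mod = 4.39875 yrs; C = 24.60622.
Duration effect: -4.39875 × (+0.015) = -0.065981
Convexity effect: 0.5 × 24.60622 × (0.015)² = +0.0027682
ΔP/P ≈ -0.065981 + 0.0027682 = -0.063213 = -6.3213%.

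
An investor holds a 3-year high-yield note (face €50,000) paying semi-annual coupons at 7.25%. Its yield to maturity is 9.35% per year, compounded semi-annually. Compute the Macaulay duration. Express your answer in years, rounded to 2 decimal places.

2.74 years

Periodic yield y = 0.04675. Discount each cash flow and weight by its period:
  t   CF        PV=CF/(1+0.04675)^t    t·PV
  1     1,812.50     1,731.5500     1,731.5500
  2     1,812.50     1,654.2155     3,308.4309
  3     1,812.50     1,580.3348     4,741.0044
  4     1,812.50     1,509.7538     6,039.0153
  5     1,812.50     1,442.3251     7,211.6256
  6    51,812.50    39,389.1610   236,334.9661
  Σ                 47,307.3403   259,366.5924
Price P = Σ PV = 47,307.3403.
Macaulay duration = Σ(t·PV) / P = 259,366.5924 / 47,307.3403 = 5.48259 half-year periods.
In years: 5.48259 / 2 = 2.74129 years.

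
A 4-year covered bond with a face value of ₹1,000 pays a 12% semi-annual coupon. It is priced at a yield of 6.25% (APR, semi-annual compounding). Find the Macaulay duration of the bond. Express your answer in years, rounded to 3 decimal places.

Periodic yield y = 0.03125. Discount each cash flow and weight by its period:
  t   CF        PV=CF/(1+0.03125)^t    t·PV
  1        60.00        58.1818        58.1818
  2        60.00        56.4187       112.8375
  3        60.00        54.7091       164.1272
  4        60.00        53.0512       212.2049
  5        60.00        51.4436       257.2181
  6        60.00        49.8847       299.3083
  7        60.00        48.3731       338.6114
  8     1,060.00       828.6940     6,629.5517
  Σ                  1,200.7562     8,072.0408
Price P = Σ PV = 1,200.7562.
Macaulay duration = Σ(t·PV) / P = 8,072.0408 / 1,200.7562 = 6.72246 half-year periods.
In years: 6.72246 / 2 = 3.36123 years.

3.361 years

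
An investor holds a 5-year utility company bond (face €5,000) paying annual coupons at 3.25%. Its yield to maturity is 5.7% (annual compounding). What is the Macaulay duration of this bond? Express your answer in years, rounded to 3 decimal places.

4.675 years

Periodic yield y = 0.057. Discount each cash flow and weight by its year:
  t   CF        PV=CF/(1+0.057)^t    t·PV
  1       162.50       153.7370       153.7370
  2       162.50       145.4465       290.8931
  3       162.50       137.6032       412.8095
  4       162.50       130.1827       520.7310
  5     5,162.50     3,912.7773    19,563.8864
  Σ                  4,479.7467    20,942.0569
Price P = Σ PV = 4,479.7467.
Macaulay duration = Σ(t·PV) / P = 20,942.0569 / 4,479.7467 = 4.67483 years.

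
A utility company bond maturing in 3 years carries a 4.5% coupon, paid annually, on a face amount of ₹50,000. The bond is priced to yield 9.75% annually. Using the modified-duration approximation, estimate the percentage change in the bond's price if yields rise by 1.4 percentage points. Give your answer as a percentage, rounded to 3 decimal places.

-3.652%

Periodic yield y = 0.0975. Modified duration first:
  t   CF        PV=CF/(1+0.0975)^t    t·PV
  1     2,250.00     2,050.1139     2,050.1139
  2     2,250.00     1,867.9853     3,735.9707
  3    52,250.00    39,525.0755   118,575.2265
  Σ                 43,443.1747   124,361.3110
P = 43,443.1747; D_Mac = 2.86262 yrs; D_mod = 2.86262/(1+0.0975) = 2.60831 yrs.
ΔP/P ≈ -D_mod · Δy = -2.60831 × (+0.014) = -0.036516 = -3.6516%.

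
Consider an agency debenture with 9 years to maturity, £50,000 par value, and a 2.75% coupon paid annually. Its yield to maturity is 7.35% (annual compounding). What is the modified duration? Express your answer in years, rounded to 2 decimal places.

7.34 years

Periodic yield y = 0.0735. First find Macaulay duration:
  t   CF        PV=CF/(1+0.0735)^t    t·PV
  1     1,375.00     1,280.8570     1,280.8570
  2     1,375.00     1,193.1598     2,386.3195
  3     1,375.00     1,111.4669     3,334.4008
  4     1,375.00     1,035.3674     4,141.4698
  5     1,375.00       964.4783     4,822.3914
  6     1,375.00       898.4427     5,390.6565
  7     1,375.00       836.9285     5,858.4995
  8     1,375.00       779.6260     6,237.0079
  9    51,375.00    27,135.2231   244,217.0075
  Σ                 35,235.5497   277,668.6100
P = 35,235.5497; Macaulay duration = 277,668.6100 / 35,235.5497 = 7.88035 years.
Modified duration = D_Mac / (1 + y) = 7.88035 / 1.0735 = 7.34080 years.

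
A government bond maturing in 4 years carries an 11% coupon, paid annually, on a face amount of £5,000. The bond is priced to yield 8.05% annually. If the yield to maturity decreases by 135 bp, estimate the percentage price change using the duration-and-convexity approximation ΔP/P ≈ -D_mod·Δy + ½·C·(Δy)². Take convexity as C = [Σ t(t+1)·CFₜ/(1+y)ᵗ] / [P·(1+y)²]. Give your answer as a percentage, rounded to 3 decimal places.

With y = 0.0805:
  t   CF        PV=CF/(1+0.0805)^t    t·PV        t(t+1)·PV
  1       550.00       509.0236       509.0236       1,018.0472
  2       550.00       471.1000       942.2001       2,826.6003
  3       550.00       436.0019     1,308.0057       5,232.0227
  4     5,550.00     4,071.8699    16,287.4798      81,437.3989
  Σ                  5,487.9955    19,046.7092      90,514.0691
P = 5,487.9955; D_Mac = 3.47061 yrs; D_mod = 3.21204 yrs; C = 14.12709.
Duration effect: -3.21204 × (-0.0135) = +0.043363
Convexity effect: 0.5 × 14.12709 × (-0.0135)² = +0.0012873
ΔP/P ≈ +0.043363 + 0.0012873 = +0.044650 = +4.4650%.

+4.465%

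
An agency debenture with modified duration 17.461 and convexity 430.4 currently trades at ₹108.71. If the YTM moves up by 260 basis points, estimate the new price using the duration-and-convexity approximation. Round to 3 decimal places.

₹75.172

Duration effect: -D_mod·Δy = -17.461 × (+0.026) = -0.453986
Convexity effect: ½·C·(Δy)² = 0.5 × 430.4 × (0.026)² = +0.1454752
ΔP/P ≈ -0.453986 + 0.1454752 = -0.3085108
New price ≈ 108.71 × (1 - 0.3085108) = 75.171790932.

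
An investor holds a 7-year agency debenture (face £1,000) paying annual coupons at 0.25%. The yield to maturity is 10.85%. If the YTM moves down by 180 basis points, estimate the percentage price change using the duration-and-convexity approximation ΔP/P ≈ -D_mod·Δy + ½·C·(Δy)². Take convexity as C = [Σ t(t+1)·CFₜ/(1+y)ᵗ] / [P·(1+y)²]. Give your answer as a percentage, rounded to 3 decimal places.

With y = 0.1085:
  t   CF        PV=CF/(1+0.1085)^t    t·PV        t(t+1)·PV
  1         2.50         2.2553         2.2553           4.5106
  2         2.50         2.0346         4.0691          12.2073
  3         2.50         1.8354         5.5062          22.0249
  4         2.50         1.6558         6.6230          33.1152
  5         2.50         1.4937         7.4685          44.8108
  6         2.50         1.3475         8.0849          56.5946
  7     1,002.50       487.4550     3,412.1848      27,297.4781
  Σ                    498.0772     3,446.1918      27,470.7415
P = 498.0772; D_Mac = 6.91899 yrs; D_mod = 6.24176 yrs; C = 44.88512.
Duration effect: -6.24176 × (-0.018) = +0.112352
Convexity effect: 0.5 × 44.88512 × (-0.018)² = +0.0072714
ΔP/P ≈ +0.112352 + 0.0072714 = +0.119623 = +11.9623%.

+11.962%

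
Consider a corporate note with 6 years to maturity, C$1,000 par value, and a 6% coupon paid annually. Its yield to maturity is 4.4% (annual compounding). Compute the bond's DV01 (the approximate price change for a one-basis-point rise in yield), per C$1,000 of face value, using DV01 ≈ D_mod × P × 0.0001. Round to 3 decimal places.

Periodic yield y = 0.044.
  t   CF        PV=CF/(1+0.044)^t    t·PV
  1        60.00        57.4713        57.4713
  2        60.00        55.0491       110.0982
  3        60.00        52.7290       158.1871
  4        60.00        50.5067       202.0269
  5        60.00        48.3781       241.8905
  6     1,060.00       818.6587     4,911.9521
  Σ                  1,082.7929     5,681.6261
P = 1,082.7929; D_Mac = 5.24720 yrs; D_mod = 5.02605 yrs.
DV01 ≈ 5.02605 × 1,082.7929 × 0.0001 = 0.544217.

C$0.544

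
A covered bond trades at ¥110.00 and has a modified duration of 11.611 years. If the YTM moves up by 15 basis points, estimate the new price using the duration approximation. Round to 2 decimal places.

Duration approximation: ΔP/P ≈ -D_mod · Δy = -11.611 × (+0.0015) = -0.0174165.
New price ≈ 110.00 × (1 - 0.0174165) = 108.084185.

¥108.08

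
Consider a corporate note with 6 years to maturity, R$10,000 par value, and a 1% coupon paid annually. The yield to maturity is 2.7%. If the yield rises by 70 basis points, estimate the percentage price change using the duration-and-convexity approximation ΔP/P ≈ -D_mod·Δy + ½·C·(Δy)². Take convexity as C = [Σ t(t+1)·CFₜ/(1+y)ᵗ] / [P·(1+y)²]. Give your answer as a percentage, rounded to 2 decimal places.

-3.89%

With y = 0.027:
  t   CF        PV=CF/(1+0.027)^t    t·PV        t(t+1)·PV
  1       100.00        97.3710        97.3710         194.7420
  2       100.00        94.8111       189.6222         568.8665
  3       100.00        92.3185       276.9555       1,107.8218
  4       100.00        89.8914       359.5657       1,797.8283
  5       100.00        87.5282       437.6408       2,625.8447
  6    10,100.00     8,607.9297    51,647.5783     361,533.0480
  Σ                  9,069.8498    53,008.7333     367,828.1513
P = 9,069.8498; D_Mac = 5.84450 yrs; D_mod = 5.69085 yrs; C = 38.45068.
Duration effect: -5.69085 × (+0.007) = -0.039836
Convexity effect: 0.5 × 38.45068 × (0.007)² = +0.0009420
ΔP/P ≈ -0.039836 + 0.0009420 = -0.038894 = -3.8894%.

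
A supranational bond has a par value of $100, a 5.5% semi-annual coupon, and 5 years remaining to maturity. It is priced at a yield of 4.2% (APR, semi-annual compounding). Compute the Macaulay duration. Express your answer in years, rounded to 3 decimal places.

4.458 years

Periodic yield y = 0.021. Discount each cash flow and weight by its period:
  t   CF        PV=CF/(1+0.021)^t    t·PV
  1         2.75         2.6934         2.6934
  2         2.75         2.6380         5.2761
  3         2.75         2.5838         7.7513
  4         2.75         2.5306        10.1225
  5         2.75         2.4786        12.3929
  6         2.75         2.4276        14.5656
  7         2.75         2.3777        16.6437
  8         2.75         2.3288        18.6302
  9         2.75         2.2809        20.5279
  10      102.75        83.4688       834.6885
  Σ                    105.8082       943.2922
Price P = Σ PV = 105.8082.
Macaulay duration = Σ(t·PV) / P = 943.2922 / 105.8082 = 8.91511 half-year periods.
In years: 8.91511 / 2 = 4.45755 years.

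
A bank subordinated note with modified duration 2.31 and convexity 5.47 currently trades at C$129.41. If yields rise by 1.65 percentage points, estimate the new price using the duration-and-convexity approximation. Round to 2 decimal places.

Duration effect: -D_mod·Δy = -2.31 × (+0.0165) = -0.038115
Convexity effect: ½·C·(Δy)² = 0.5 × 5.47 × (0.0165)² = +0.00074460375
ΔP/P ≈ -0.038115 + 0.00074460375 = -0.03737039625
New price ≈ 129.41 × (1 - 0.03737039625) = 124.5738970212875.

C$124.57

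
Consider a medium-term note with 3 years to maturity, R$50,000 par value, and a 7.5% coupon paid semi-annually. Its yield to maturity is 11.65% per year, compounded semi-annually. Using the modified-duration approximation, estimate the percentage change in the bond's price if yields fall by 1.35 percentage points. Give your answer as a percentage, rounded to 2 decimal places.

Periodic yield y = 0.05825. Modified duration first:
  t   CF        PV=CF/(1+0.05825)^t    t·PV
  1     1,875.00     1,771.7931     1,771.7931
  2     1,875.00     1,674.2670     3,348.5340
  3     1,875.00     1,582.1091     4,746.3274
  4     1,875.00     1,495.0240     5,980.0960
  5     1,875.00     1,412.7323     7,063.6617
  6    51,875.00    36,934.1788   221,605.0726
  Σ                 44,870.1043   244,515.4847
P = 44,870.1043; D_Mac = 5.44941 half-year periods = 2.72470 yrs; D_mod = 2.72470/(1+0.05825) = 2.57473 yrs.
ΔP/P ≈ -D_mod · Δy = -2.57473 × (-0.0135) = +0.034759 = +3.4759%.

+3.48%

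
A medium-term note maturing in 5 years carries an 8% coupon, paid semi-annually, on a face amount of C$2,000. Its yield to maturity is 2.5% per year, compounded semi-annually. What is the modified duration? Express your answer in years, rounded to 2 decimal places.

4.26 years

Periodic yield y = 0.0125. First find Macaulay duration:
  t   CF        PV=CF/(1+0.0125)^t    t·PV
  1        80.00        79.0123        79.0123
  2        80.00        78.0369       156.0738
  3        80.00        77.0735       231.2204
  4        80.00        76.1219       304.4878
  5        80.00        75.1822       375.9108
  6        80.00        74.2540       445.5239
  7        80.00        73.3373       513.3609
  8        80.00        72.4319       579.4550
  9        80.00        71.5377       643.8389
  10    2,080.00     1,837.0163    18,370.1633
  Σ                  2,514.0039    21,699.0471
P = 2,514.0039; Macaulay duration = 21,699.0471 / 2,514.0039 = 8.63127 half-year periods = 4.31564 years.
Modified duration = D_Mac / (1 + y) = 4.31564 / 1.0125 = 4.26236 years.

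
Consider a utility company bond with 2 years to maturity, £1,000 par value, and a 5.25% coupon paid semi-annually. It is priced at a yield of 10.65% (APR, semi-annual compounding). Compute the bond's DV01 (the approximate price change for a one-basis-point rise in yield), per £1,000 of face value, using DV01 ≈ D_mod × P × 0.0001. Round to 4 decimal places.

Periodic yield y = 0.05325.
  t   CF        PV=CF/(1+0.05325)^t    t·PV
  1        26.25        24.9229        24.9229
  2        26.25        23.6628        47.3256
  3        26.25        22.4665        67.3994
  4     1,026.25       833.9256     3,335.7023
  Σ                    904.9777     3,475.3502
P = 904.9777; D_Mac = 3.84026 half-year periods = 1.92013 yrs; D_mod = 1.82305 yrs.
DV01 ≈ 1.82305 × 904.9777 × 0.0001 = 0.164982.

£0.1650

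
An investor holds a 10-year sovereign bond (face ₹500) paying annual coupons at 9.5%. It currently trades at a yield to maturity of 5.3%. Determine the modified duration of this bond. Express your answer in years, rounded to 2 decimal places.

6.93 years

Periodic yield y = 0.053. First find Macaulay duration:
  t   CF        PV=CF/(1+0.053)^t    t·PV
  1        47.50        45.1092        45.1092
  2        47.50        42.8388        85.6775
  3        47.50        40.6826       122.0477
  4        47.50        38.6349       154.5397
  5        47.50        36.6903       183.4517
  6        47.50        34.8436       209.0618
  7        47.50        33.0899       231.6291
  8        47.50        31.4244       251.3950
  9        47.50        29.8427       268.5844
  10      547.50       326.6634     3,266.6335
  Σ                    659.8198     4,818.1296
P = 659.8198; Macaulay duration = 4,818.1296 / 659.8198 = 7.30219 years.
Modified duration = D_Mac / (1 + y) = 7.30219 / 1.053 = 6.93465 years.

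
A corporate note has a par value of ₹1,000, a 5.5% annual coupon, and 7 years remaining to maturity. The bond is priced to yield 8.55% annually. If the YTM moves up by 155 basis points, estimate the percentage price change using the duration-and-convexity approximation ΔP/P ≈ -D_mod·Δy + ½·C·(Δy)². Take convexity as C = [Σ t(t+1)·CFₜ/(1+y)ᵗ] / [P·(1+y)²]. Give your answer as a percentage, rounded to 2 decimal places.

-7.96%

With y = 0.0855:
  t   CF        PV=CF/(1+0.0855)^t    t·PV        t(t+1)·PV
  1        55.00        50.6679        50.6679         101.3358
  2        55.00        46.6770        93.3540         280.0621
  3        55.00        43.0005       129.0014         516.0056
  4        55.00        39.6135       158.4541         792.2703
  5        55.00        36.4933       182.4667       1,094.8000
  6        55.00        33.6189       201.7135       1,411.9945
  7     1,055.00       594.0783     4,158.5479      33,268.3830
  Σ                    844.1494     4,974.2054      37,464.8513
P = 844.1494; D_Mac = 5.89257 yrs; D_mod = 5.42843 yrs; C = 37.66561.
Duration effect: -5.42843 × (+0.0155) = -0.084141
Convexity effect: 0.5 × 37.66561 × (0.0155)² = +0.0045246
ΔP/P ≈ -0.084141 + 0.0045246 = -0.079616 = -7.9616%.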